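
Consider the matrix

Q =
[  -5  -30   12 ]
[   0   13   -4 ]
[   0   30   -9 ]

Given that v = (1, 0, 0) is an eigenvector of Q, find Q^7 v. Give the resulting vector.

(-78125, 0, 0)

First find the eigenvalue: Qv = (-5, 0, 0) = -5·(1, 0, 0), so λ = -5.
Then Q^7 v = λ^7·v = (-5)^7·(1, 0, 0) = -78125·(1, 0, 0) = (-78125, 0, 0).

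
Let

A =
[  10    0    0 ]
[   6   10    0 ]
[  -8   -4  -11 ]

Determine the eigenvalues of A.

-11, 10, 10

A is lower triangular, so its eigenvalues are the diagonal entries.
Diagonal: 10, 10, -11.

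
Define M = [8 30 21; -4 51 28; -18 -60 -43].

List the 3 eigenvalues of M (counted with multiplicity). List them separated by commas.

-1, 6, 11

Compute the characteristic polynomial p(lambda) = det(lambda·I - M).
Expanding the 3×3 determinant: p(lambda) = lambda^3 - 16·lambda^2 + 49·lambda + 66.
Rational-root test: lambda = -1 gives p(-1) = 0.
Dividing by (lambda + 1) leaves lambda^2 - 17·lambda + 66.
The quadratic factors as (lambda - 6)·(lambda - 11).
Eigenvalues: -1, 6, 11.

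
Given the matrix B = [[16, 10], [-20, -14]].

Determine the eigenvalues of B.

det(B - sI) = (16 - s)(-14 - s) - (10)·(-20) = s^2 - 2s - 24.
This factors as (s + 4)·(s - 6) = 0.
Eigenvalues: -4, 6.

-4, 6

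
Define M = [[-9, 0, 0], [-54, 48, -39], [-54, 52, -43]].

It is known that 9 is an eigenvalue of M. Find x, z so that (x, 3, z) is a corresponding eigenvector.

We need (M - 9I)v = 0.
M - 9I = [[-18, 0, 0], [-54, 39, -39], [-54, 52, -52]].
Row 1: (-18)·x + (0)·3 + (0)·z = 0
Row 2: (-54)·x + (39)·3 + (-39)·z = 0
Row 3: (-54)·x + (52)·3 + (-52)·z = 0
Solving gives x = 0, z = 3.
Check: M·(0, 3, 3) = (0, 27, 27) = 9·(0, 3, 3).

0, 3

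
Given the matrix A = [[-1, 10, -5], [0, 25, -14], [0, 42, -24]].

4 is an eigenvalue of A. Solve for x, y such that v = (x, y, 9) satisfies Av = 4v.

We need (A - 4I)v = 0.
A - 4I = [[-5, 10, -5], [0, 21, -14], [0, 42, -28]].
Row 1: (-5)·x + (10)·y + (-5)·9 = 0
Row 2: (0)·x + (21)·y + (-14)·9 = 0
Row 3: (0)·x + (42)·y + (-28)·9 = 0
Solving gives x = 3, y = 6.
Check: A·(3, 6, 9) = (12, 24, 36) = 4·(3, 6, 9).

3, 6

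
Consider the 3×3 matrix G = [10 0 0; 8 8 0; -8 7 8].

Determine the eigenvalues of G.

8, 8, 10

G is lower triangular, so its eigenvalues are the diagonal entries.
Diagonal: 10, 8, 8.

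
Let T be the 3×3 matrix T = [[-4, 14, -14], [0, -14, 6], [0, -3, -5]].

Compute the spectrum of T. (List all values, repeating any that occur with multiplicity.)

Set up det(rI - T) = 0.
Expanding along the first row, p(r) = r^3 + 23r^2 + 164r + 352.
Try r = -8: p(-8) = 0, so -8 is a root.
Factor out (r + 8): p(r) = (r + 8)·(r^2 + 15r + 44).
The quadratic factors as (r + 11)·(r + 4).
Eigenvalues: -11, -8, -4.

-11, -8, -4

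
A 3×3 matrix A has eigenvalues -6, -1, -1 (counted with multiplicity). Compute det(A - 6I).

If A has eigenvalues -6, -1, -1, then A - 6I has eigenvalues -12, -7, -7.
det(A - 6I) = (-12) · (-7) · (-7) = -588.

-588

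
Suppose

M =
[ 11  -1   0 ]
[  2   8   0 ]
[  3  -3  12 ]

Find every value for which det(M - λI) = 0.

Set up det(μI - M) = 0.
Cofactor expansion gives p(μ) = μ^3 - 31μ^2 + 318μ - 1080.
Since p(9) = 0, μ = 9 is a root.
Dividing by (μ - 9) leaves μ^2 - 22μ + 120.
The quadratic factors as (μ - 10)·(μ - 12).
Eigenvalues: 9, 10, 12.

9, 10, 12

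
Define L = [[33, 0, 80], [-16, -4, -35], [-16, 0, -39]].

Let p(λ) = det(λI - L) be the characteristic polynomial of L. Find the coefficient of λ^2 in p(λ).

10

The coefficient of λ^2 of det(λI - L) is −trace(L).
trace(L) = (33) + (-4) + (-39) = -10, so the coefficient is 10.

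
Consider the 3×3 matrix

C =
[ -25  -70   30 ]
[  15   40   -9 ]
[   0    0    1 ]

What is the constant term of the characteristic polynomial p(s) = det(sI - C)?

p(0) = det(0·I − C) = det(−C) = (−1)^3·det(C).
det(C) = 50, so p(0) = -50.

-50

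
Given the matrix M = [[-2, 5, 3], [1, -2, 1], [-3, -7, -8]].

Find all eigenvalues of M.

Set up det(tI - M) = 0.
Cofactor expansion gives p(t) = t^3 + 12t^2 + 47t + 60.
Try t = -3: p(-3) = 0, so -3 is a root.
Factor out (t + 3): p(t) = (t + 3)·(t^2 + 9t + 20).
The quadratic factors as (t + 5)·(t + 4).
Eigenvalues: -5, -4, -3.

-5, -4, -3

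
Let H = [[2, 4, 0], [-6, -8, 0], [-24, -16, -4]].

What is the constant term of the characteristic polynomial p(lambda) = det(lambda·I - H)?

p(0) = det(0·I − H) = det(−H) = (−1)^3·det(H).
det(H) = -32, so p(0) = 32.

32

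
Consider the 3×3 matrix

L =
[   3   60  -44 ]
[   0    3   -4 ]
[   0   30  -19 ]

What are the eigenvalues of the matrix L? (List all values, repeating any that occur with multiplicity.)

Set up det(μI - L) = 0.
Expanding along the first row, p(μ) = μ^3 + 13μ^2 + 15μ - 189.
Rational-root test: μ = -7 gives p(-7) = 0.
Dividing by (μ + 7) leaves μ^2 + 6μ - 27.
The quadratic factors as (μ + 9)·(μ - 3).
Eigenvalues: -9, -7, 3.

-9, -7, 3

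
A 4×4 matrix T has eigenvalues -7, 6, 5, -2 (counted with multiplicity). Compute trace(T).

trace(T) is the sum of the eigenvalues: (-7) + (6) + (5) + (-2) = 2.

2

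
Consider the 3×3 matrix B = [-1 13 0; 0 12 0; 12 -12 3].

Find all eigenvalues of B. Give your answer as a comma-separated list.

-1, 3, 12

Set up det(lambda·I - B) = 0.
Expanding the 3×3 determinant: p(lambda) = lambda^3 - 14·lambda^2 + 21·lambda + 36.
Try lambda = 12: p(12) = 0, so 12 is a root.
Factor out (lambda - 12): p(lambda) = (lambda - 12)·(lambda^2 - 2·lambda - 3).
The quadratic factors as (lambda + 1)·(lambda - 3).
Eigenvalues: -1, 3, 12.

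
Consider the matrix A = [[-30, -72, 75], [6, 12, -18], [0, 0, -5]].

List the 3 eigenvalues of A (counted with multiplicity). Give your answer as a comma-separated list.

-12, -6, -5

Compute the characteristic polynomial p(t) = det(tI - A).
Expanding the 3×3 determinant: p(t) = t^3 + 23t^2 + 162t + 360.
Since p(-6) = 0, t = -6 is a root.
Factor out (t + 6): p(t) = (t + 6)·(t^2 + 17t + 60).
The quadratic factors as (t + 12)·(t + 5).
Eigenvalues: -12, -6, -5.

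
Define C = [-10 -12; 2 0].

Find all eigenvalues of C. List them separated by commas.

-6, -4

det(C - μI) = (-10 - μ)(0 - μ) - (-12)·(2) = μ^2 + 10μ + 24.
This factors as (μ + 6)·(μ + 4) = 0.
Eigenvalues: -6, -4.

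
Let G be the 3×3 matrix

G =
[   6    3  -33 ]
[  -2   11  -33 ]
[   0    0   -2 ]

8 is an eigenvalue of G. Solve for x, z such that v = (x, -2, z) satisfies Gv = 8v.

We need (G - 8I)v = 0.
G - 8I = [[-2, 3, -33], [-2, 3, -33], [0, 0, -10]].
Row 1: (-2)·x + (3)·-2 + (-33)·z = 0
Row 2: (-2)·x + (3)·-2 + (-33)·z = 0
Row 3: (0)·x + (0)·-2 + (-10)·z = 0
Solving gives x = -3, z = 0.
Check: G·(-3, -2, 0) = (-24, -16, 0) = 8·(-3, -2, 0).

-3, 0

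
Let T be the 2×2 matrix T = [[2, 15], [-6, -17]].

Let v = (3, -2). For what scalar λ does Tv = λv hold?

Compute Tv: T·(3, -2) = (-24, 16).
Since Tv = λv, compare component 1: -24 = λ·3, so λ = -8.

-8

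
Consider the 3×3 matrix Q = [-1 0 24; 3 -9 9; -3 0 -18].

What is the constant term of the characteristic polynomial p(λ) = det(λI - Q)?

p(0) = det(0·I − Q) = det(−Q) = (−1)^3·det(Q).
det(Q) = -810, so p(0) = 810.

810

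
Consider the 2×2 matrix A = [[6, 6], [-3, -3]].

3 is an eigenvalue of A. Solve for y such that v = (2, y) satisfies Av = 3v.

-1

We need (A - 3I)v = 0.
A - 3I = [[3, 6], [-3, -6]].
Row 1: (3)·2 + (6)·y = 0
Row 2: (-3)·2 + (-6)·y = 0
Solving gives y = -1.
Check: A·(2, -1) = (6, -3) = 3·(2, -1).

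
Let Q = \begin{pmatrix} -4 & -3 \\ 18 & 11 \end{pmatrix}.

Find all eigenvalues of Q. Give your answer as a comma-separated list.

det(Q - sI) = (-4 - s)(11 - s) - (-3)·(18) = s^2 - 7s + 10.
This factors as (s - 2)·(s - 5) = 0.
Eigenvalues: 2, 5.

2, 5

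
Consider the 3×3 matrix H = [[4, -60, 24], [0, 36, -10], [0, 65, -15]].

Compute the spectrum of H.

4, 10, 11

Compute the characteristic polynomial p(t) = det(tI - H).
Expanding the 3×3 determinant: p(t) = t^3 - 25t^2 + 194t - 440.
Since p(4) = 0, t = 4 is a root.
Factor out (t - 4): p(t) = (t - 4)·(t^2 - 21t + 110).
The quadratic factors as (t - 10)·(t - 11).
Eigenvalues: 4, 10, 11.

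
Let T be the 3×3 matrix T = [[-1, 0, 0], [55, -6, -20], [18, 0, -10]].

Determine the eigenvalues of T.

Compute the characteristic polynomial p(μ) = det(μI - T).
Cofactor expansion gives p(μ) = μ^3 + 17μ^2 + 76μ + 60.
Rational-root test: μ = -1 gives p(-1) = 0.
Dividing by (μ + 1) leaves μ^2 + 16μ + 60.
The quadratic factors as (μ + 10)·(μ + 6).
Eigenvalues: -10, -6, -1.

-10, -6, -1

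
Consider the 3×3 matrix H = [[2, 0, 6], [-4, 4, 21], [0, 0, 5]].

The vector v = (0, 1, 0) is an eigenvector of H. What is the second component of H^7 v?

First find the eigenvalue: Hv = (0, 4, 0) = 4·(0, 1, 0), so λ = 4.
Then H^7 v = λ^7·v = 4^7·(0, 1, 0) = 16384·(0, 1, 0) = (0, 16384, 0).

16384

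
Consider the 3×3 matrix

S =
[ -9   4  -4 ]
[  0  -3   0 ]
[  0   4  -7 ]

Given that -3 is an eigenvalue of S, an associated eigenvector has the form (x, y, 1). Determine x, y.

We need (S + 3I)v = 0.
S + 3I = [[-6, 4, -4], [0, 0, 0], [0, 4, -4]].
Row 1: (-6)·x + (4)·y + (-4)·1 = 0
Row 2: (0)·x + (0)·y + (0)·1 = 0
Row 3: (0)·x + (4)·y + (-4)·1 = 0
Solving gives x = 0, y = 1.
Check: S·(0, 1, 1) = (0, -3, -3) = -3·(0, 1, 1).

0, 1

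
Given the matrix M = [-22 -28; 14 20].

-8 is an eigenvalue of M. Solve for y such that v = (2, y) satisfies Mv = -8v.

We need (M + 8I)v = 0.
M + 8I = [[-14, -28], [14, 28]].
Row 1: (-14)·2 + (-28)·y = 0
Row 2: (14)·2 + (28)·y = 0
Solving gives y = -1.
Check: M·(2, -1) = (-16, 8) = -8·(2, -1).

-1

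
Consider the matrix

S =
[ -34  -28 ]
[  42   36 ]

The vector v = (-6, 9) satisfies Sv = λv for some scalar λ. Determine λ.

8

Compute Sv: S·(-6, 9) = (-48, 72).
Since Sv = λv, compare component 1: -48 = λ·-6, so λ = 8.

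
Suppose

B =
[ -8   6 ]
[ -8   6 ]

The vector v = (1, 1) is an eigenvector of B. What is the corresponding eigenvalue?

Compute Bv: B·(1, 1) = (-2, -2).
Since Bv = λv, compare component 1: -2 = λ·1, so λ = -2.

-2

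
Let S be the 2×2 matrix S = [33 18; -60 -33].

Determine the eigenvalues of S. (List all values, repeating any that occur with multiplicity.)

-3, 3

det(S - λI) = (33 - λ)(-33 - λ) - (18)·(-60) = λ^2 - 9.
This factors as (λ + 3)·(λ - 3) = 0.
Eigenvalues: -3, 3.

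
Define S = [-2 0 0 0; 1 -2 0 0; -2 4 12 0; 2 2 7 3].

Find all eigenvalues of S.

-2, -2, 3, 12

S is lower triangular, so its eigenvalues are the diagonal entries.
Diagonal: -2, -2, 12, 3.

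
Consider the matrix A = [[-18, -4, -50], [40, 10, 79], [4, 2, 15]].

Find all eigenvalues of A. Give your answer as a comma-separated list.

Set up det(λI - A) = 0.
Cofactor expansion gives p(λ) = λ^3 - 7λ^2 - 98λ + 720.
Since p(-10) = 0, λ = -10 is a root.
Factor out (λ + 10): p(λ) = (λ + 10)·(λ^2 - 17λ + 72).
The quadratic factors as (λ - 8)·(λ - 9).
Eigenvalues: -10, 8, 9.

-10, 8, 9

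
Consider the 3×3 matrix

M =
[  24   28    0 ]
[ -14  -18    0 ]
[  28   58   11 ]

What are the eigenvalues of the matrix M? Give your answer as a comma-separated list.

-4, 10, 11

Set up det(λI - M) = 0.
Expanding the 3×3 determinant: p(λ) = λ^3 - 17λ^2 + 26λ + 440.
Try λ = -4: p(-4) = 0, so -4 is a root.
Dividing by (λ + 4) leaves λ^2 - 21λ + 110.
The quadratic factors as (λ - 10)·(λ - 11).
Eigenvalues: -4, 10, 11.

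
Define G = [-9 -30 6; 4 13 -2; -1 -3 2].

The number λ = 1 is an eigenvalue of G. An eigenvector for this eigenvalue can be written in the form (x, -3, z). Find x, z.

9, 0

We need (G - 1I)v = 0.
G - 1I = [[-10, -30, 6], [4, 12, -2], [-1, -3, 1]].
Row 1: (-10)·x + (-30)·-3 + (6)·z = 0
Row 2: (4)·x + (12)·-3 + (-2)·z = 0
Row 3: (-1)·x + (-3)·-3 + (1)·z = 0
Solving gives x = 9, z = 0.
Check: G·(9, -3, 0) = (9, -3, 0) = 1·(9, -3, 0).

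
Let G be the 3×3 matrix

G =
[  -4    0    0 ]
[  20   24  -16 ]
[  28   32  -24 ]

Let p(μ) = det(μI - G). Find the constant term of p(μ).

-256

p(μ) = μ^3 + 4μ^2 - 64μ - 256.
The constant term is -256.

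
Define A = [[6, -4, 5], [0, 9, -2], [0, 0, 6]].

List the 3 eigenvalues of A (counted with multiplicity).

A is upper triangular, so its eigenvalues are the diagonal entries.
Diagonal: 6, 9, 6.

6, 6, 9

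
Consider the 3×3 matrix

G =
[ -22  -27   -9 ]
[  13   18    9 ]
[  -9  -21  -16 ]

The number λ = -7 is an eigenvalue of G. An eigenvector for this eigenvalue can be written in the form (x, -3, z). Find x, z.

We need (G + 7I)v = 0.
G + 7I = [[-15, -27, -9], [13, 25, 9], [-9, -21, -9]].
Row 1: (-15)·x + (-27)·-3 + (-9)·z = 0
Row 2: (13)·x + (25)·-3 + (9)·z = 0
Row 3: (-9)·x + (-21)·-3 + (-9)·z = 0
Solving gives x = 3, z = 4.
Check: G·(3, -3, 4) = (-21, 21, -28) = -7·(3, -3, 4).

3, 4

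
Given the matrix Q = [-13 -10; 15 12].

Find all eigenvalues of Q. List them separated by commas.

det(Q - rI) = (-13 - r)(12 - r) - (-10)·(15) = r^2 + r - 6.
This factors as (r + 3)·(r - 2) = 0.
Eigenvalues: -3, 2.

-3, 2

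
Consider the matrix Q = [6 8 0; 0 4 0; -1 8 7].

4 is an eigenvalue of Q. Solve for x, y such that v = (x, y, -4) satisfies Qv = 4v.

We need (Q - 4I)v = 0.
Q - 4I = [[2, 8, 0], [0, 0, 0], [-1, 8, 3]].
Row 1: (2)·x + (8)·y + (0)·-4 = 0
Row 2: (0)·x + (0)·y + (0)·-4 = 0
Row 3: (-1)·x + (8)·y + (3)·-4 = 0
Solving gives x = -4, y = 1.
Check: Q·(-4, 1, -4) = (-16, 4, -16) = 4·(-4, 1, -4).

-4, 1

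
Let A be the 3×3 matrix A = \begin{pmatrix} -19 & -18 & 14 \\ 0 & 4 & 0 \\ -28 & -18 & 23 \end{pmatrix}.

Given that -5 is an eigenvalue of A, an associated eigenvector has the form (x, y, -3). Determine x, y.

-3, 0

We need (A + 5I)v = 0.
A + 5I = [[-14, -18, 14], [0, 9, 0], [-28, -18, 28]].
Row 1: (-14)·x + (-18)·y + (14)·-3 = 0
Row 2: (0)·x + (9)·y + (0)·-3 = 0
Row 3: (-28)·x + (-18)·y + (28)·-3 = 0
Solving gives x = -3, y = 0.
Check: A·(-3, 0, -3) = (15, 0, 15) = -5·(-3, 0, -3).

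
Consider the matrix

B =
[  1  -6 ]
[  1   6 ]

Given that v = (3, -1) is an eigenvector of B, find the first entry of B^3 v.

First find the eigenvalue: Bv = (9, -3) = 3·(3, -1), so λ = 3.
Then B^3 v = λ^3·v = 3^3·(3, -1) = 27·(3, -1) = (81, -27).

81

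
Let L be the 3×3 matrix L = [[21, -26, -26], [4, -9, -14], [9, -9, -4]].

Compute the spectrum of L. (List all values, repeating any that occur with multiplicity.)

Compute the characteristic polynomial p(s) = det(sI - L).
Expanding the 3×3 determinant: p(s) = s^3 - 8s^2 - 25s + 200.
Try s = 5: p(5) = 0, so 5 is a root.
Dividing by (s - 5) leaves s^2 - 3s - 40.
The quadratic factors as (s + 5)·(s - 8).
Eigenvalues: -5, 5, 8.

-5, 5, 8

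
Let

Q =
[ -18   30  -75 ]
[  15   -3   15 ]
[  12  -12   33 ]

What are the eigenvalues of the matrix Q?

The characteristic polynomial is p(r) = det(rI - Q).
Expanding the 3×3 determinant: p(r) = r^3 - 12r^2 - 9r + 108.
Rational-root test: r = 12 gives p(12) = 0.
Factor out (r - 12): p(r) = (r - 12)·(r^2 - 9).
The quadratic factors as (r + 3)·(r - 3).
Eigenvalues: -3, 3, 12.

-3, 3, 12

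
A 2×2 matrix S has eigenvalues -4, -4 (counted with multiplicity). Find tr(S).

-8

trace(S) is the sum of the eigenvalues: (-4) + (-4) = -8.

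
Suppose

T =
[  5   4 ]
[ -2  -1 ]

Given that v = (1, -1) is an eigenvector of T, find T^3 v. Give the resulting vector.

First find the eigenvalue: Tv = (1, -1) = 1·(1, -1), so λ = 1.
Then T^3 v = λ^3·v = 1^3·(1, -1) = 1·(1, -1) = (1, -1).

(1, -1)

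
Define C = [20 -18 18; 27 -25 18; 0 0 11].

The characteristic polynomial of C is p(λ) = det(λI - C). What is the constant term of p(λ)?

154

p(λ) = λ^3 - 6λ^2 - 69λ + 154.
The constant term is 154.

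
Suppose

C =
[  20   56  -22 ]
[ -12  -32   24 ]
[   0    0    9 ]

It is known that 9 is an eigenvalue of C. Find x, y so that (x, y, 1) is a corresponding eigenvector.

We need (C - 9I)v = 0.
C - 9I = [[11, 56, -22], [-12, -41, 24], [0, 0, 0]].
Row 1: (11)·x + (56)·y + (-22)·1 = 0
Row 2: (-12)·x + (-41)·y + (24)·1 = 0
Row 3: (0)·x + (0)·y + (0)·1 = 0
Solving gives x = 2, y = 0.
Check: C·(2, 0, 1) = (18, 0, 9) = 9·(2, 0, 1).

2, 0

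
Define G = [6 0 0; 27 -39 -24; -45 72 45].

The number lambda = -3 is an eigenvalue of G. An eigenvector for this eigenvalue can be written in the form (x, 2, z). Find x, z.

We need (G + 3I)v = 0.
G + 3I = [[9, 0, 0], [27, -36, -24], [-45, 72, 48]].
Row 1: (9)·x + (0)·2 + (0)·z = 0
Row 2: (27)·x + (-36)·2 + (-24)·z = 0
Row 3: (-45)·x + (72)·2 + (48)·z = 0
Solving gives x = 0, z = -3.
Check: G·(0, 2, -3) = (0, -6, 9) = -3·(0, 2, -3).

0, -3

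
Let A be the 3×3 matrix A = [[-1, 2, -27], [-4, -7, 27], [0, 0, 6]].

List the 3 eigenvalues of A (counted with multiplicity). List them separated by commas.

Set up det(sI - A) = 0.
Expanding along the first row, p(s) = s^3 + 2s^2 - 33s - 90.
Since p(6) = 0, s = 6 is a root.
Dividing by (s - 6) leaves s^2 + 8s + 15.
The quadratic factors as (s + 5)·(s + 3).
Eigenvalues: -5, -3, 6.

-5, -3, 6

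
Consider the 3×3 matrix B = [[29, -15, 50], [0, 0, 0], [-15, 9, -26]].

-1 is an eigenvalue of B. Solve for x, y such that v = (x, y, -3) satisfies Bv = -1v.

5, 0

We need (B + 1I)v = 0.
B + 1I = [[30, -15, 50], [0, 1, 0], [-15, 9, -25]].
Row 1: (30)·x + (-15)·y + (50)·-3 = 0
Row 2: (0)·x + (1)·y + (0)·-3 = 0
Row 3: (-15)·x + (9)·y + (-25)·-3 = 0
Solving gives x = 5, y = 0.
Check: B·(5, 0, -3) = (-5, 0, 3) = -1·(5, 0, -3).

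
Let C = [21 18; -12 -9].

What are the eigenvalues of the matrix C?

3, 9

det(C - μI) = (21 - μ)(-9 - μ) - (18)·(-12) = μ^2 - 12μ + 27.
This factors as (μ - 3)·(μ - 9) = 0.
Eigenvalues: 3, 9.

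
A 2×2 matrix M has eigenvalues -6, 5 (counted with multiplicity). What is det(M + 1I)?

-30

If M has eigenvalues -6, 5, then M + 1I has eigenvalues -5, 6.
det(M + 1I) = (-5) · (6) = -30.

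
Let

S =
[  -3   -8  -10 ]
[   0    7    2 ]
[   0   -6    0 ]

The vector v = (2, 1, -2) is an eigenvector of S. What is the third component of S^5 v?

-486

First find the eigenvalue: Sv = (6, 3, -6) = 3·(2, 1, -2), so λ = 3.
Then S^5 v = λ^5·v = 3^5·(2, 1, -2) = 243·(2, 1, -2) = (486, 243, -486).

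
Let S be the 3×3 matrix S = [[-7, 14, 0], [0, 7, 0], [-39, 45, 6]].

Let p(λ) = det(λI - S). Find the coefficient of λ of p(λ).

p(λ) = λ^3 - 6λ^2 - 49λ + 294.
The coefficient of λ is -49.

-49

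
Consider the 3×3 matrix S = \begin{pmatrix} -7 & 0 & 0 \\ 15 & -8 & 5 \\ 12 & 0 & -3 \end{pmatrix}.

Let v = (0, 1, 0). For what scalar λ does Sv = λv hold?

Compute Sv: S·(0, 1, 0) = (0, -8, 0).
Since Sv = λv, compare component 2: -8 = λ·1, so λ = -8.

-8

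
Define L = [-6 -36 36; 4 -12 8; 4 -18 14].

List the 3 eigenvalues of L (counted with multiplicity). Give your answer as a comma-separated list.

The characteristic polynomial is p(λ) = det(λI - L).
Expanding the 3×3 determinant: p(λ) = λ^3 + 4λ^2 - 36λ - 144.
Try λ = -6: p(-6) = 0, so -6 is a root.
Dividing by (λ + 6) leaves λ^2 - 2λ - 24.
The quadratic factors as (λ + 4)·(λ - 6).
Eigenvalues: -6, -4, 6.

-6, -4, 6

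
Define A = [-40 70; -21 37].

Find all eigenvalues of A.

-5, 2

det(A - μI) = (-40 - μ)(37 - μ) - (70)·(-21) = μ^2 + 3μ - 10.
This factors as (μ + 5)·(μ - 2) = 0.
Eigenvalues: -5, 2.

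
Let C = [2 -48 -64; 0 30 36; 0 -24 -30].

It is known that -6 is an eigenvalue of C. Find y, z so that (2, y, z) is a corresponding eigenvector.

We need (C + 6I)v = 0.
C + 6I = [[8, -48, -64], [0, 36, 36], [0, -24, -24]].
Row 1: (8)·2 + (-48)·y + (-64)·z = 0
Row 2: (0)·2 + (36)·y + (36)·z = 0
Row 3: (0)·2 + (-24)·y + (-24)·z = 0
Solving gives y = -1, z = 1.
Check: C·(2, -1, 1) = (-12, 6, -6) = -6·(2, -1, 1).

-1, 1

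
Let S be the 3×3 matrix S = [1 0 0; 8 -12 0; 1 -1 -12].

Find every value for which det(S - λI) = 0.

S is lower triangular, so its eigenvalues are the diagonal entries.
Diagonal: 1, -12, -12.

-12, -12, 1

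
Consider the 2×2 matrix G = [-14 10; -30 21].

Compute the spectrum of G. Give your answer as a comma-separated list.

det(G - lambda·I) = (-14 - lambda)(21 - lambda) - (10)·(-30) = lambda^2 - 7·lambda + 6.
This factors as (lambda - 1)·(lambda - 6) = 0.
Eigenvalues: 1, 6.

1, 6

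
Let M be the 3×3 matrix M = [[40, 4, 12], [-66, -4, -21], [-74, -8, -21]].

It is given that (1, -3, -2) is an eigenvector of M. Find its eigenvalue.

4

Compute Mv: M·(1, -3, -2) = (4, -12, -8).
Since Mv = λv, compare component 1: 4 = λ·1, so λ = 4.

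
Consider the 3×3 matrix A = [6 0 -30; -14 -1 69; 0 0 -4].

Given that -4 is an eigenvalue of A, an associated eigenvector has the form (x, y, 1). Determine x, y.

3, -9

We need (A + 4I)v = 0.
A + 4I = [[10, 0, -30], [-14, 3, 69], [0, 0, 0]].
Row 1: (10)·x + (0)·y + (-30)·1 = 0
Row 2: (-14)·x + (3)·y + (69)·1 = 0
Row 3: (0)·x + (0)·y + (0)·1 = 0
Solving gives x = 3, y = -9.
Check: A·(3, -9, 1) = (-12, 36, -4) = -4·(3, -9, 1).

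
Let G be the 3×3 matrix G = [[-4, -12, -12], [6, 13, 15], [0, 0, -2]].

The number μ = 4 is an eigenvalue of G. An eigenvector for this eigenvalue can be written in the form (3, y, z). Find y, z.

-2, 0

We need (G - 4I)v = 0.
G - 4I = [[-8, -12, -12], [6, 9, 15], [0, 0, -6]].
Row 1: (-8)·3 + (-12)·y + (-12)·z = 0
Row 2: (6)·3 + (9)·y + (15)·z = 0
Row 3: (0)·3 + (0)·y + (-6)·z = 0
Solving gives y = -2, z = 0.
Check: G·(3, -2, 0) = (12, -8, 0) = 4·(3, -2, 0).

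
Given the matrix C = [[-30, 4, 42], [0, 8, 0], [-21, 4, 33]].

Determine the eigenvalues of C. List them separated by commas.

The characteristic polynomial is p(s) = det(sI - C).
Cofactor expansion gives p(s) = s^3 - 11s^2 - 84s + 864.
Since p(-9) = 0, s = -9 is a root.
Factor out (s + 9): p(s) = (s + 9)·(s^2 - 20s + 96).
The quadratic factors as (s - 8)·(s - 12).
Eigenvalues: -9, 8, 12.

-9, 8, 12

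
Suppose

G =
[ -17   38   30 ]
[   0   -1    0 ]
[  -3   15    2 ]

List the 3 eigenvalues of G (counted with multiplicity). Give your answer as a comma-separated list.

-8, -7, -1

The characteristic polynomial is p(s) = det(sI - G).
Expanding the 3×3 determinant: p(s) = s^3 + 16s^2 + 71s + 56.
Try s = -7: p(-7) = 0, so -7 is a root.
Factor out (s + 7): p(s) = (s + 7)·(s^2 + 9s + 8).
The quadratic factors as (s + 8)·(s + 1).
Eigenvalues: -8, -7, -1.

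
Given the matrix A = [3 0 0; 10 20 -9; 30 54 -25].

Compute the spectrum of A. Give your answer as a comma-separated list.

-7, 2, 3

Set up det(lambda·I - A) = 0.
Cofactor expansion gives p(lambda) = lambda^3 + 2·lambda^2 - 29·lambda + 42.
Rational-root test: lambda = 2 gives p(2) = 0.
Factor out (lambda - 2): p(lambda) = (lambda - 2)·(lambda^2 + 4·lambda - 21).
The quadratic factors as (lambda + 7)·(lambda - 3).
Eigenvalues: -7, 2, 3.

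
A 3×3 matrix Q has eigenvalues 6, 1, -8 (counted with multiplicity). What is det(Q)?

det(Q) is the product of the eigenvalues: (6) · (1) · (-8) = -48.

-48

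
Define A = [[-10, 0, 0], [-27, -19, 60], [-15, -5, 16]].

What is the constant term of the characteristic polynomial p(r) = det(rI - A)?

-40

p(0) = det(0·I − A) = det(−A) = (−1)^3·det(A).
det(A) = 40, so p(0) = -40.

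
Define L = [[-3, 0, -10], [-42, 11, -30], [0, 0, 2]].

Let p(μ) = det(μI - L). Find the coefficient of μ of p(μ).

-17

p(μ) = μ^3 - 10μ^2 - 17μ + 66.
The coefficient of μ is -17.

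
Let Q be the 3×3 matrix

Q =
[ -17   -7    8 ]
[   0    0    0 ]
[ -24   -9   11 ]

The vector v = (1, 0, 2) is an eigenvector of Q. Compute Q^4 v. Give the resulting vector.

(1, 0, 2)

First find the eigenvalue: Qv = (-1, 0, -2) = -1·(1, 0, 2), so λ = -1.
Then Q^4 v = λ^4·v = (-1)^4·(1, 0, 2) = 1·(1, 0, 2) = (1, 0, 2).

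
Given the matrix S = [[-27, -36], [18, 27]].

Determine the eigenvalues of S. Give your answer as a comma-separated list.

det(S - sI) = (-27 - s)(27 - s) - (-36)·(18) = s^2 - 81.
This factors as (s + 9)·(s - 9) = 0.
Eigenvalues: -9, 9.

-9, 9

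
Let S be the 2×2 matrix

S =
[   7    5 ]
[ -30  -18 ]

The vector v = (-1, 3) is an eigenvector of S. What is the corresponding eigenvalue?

-8

Compute Sv: S·(-1, 3) = (8, -24).
Since Sv = λv, compare component 1: 8 = λ·-1, so λ = -8.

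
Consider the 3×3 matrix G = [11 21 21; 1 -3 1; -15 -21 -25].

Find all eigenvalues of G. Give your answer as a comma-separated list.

-10, -4, -3

Compute the characteristic polynomial p(μ) = det(μI - G).
Expanding along the first row, p(μ) = μ^3 + 17μ^2 + 82μ + 120.
Try μ = -4: p(-4) = 0, so -4 is a root.
Factor out (μ + 4): p(μ) = (μ + 4)·(μ^2 + 13μ + 30).
The quadratic factors as (μ + 10)·(μ + 3).
Eigenvalues: -10, -4, -3.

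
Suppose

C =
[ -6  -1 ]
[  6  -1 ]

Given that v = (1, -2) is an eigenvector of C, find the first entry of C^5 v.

-1024

First find the eigenvalue: Cv = (-4, 8) = -4·(1, -2), so λ = -4.
Then C^5 v = λ^5·v = (-4)^5·(1, -2) = -1024·(1, -2) = (-1024, 2048).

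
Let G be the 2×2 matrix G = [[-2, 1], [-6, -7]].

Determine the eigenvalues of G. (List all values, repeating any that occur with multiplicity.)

det(G - λI) = (-2 - λ)(-7 - λ) - (1)·(-6) = λ^2 + 9λ + 20.
This factors as (λ + 5)·(λ + 4) = 0.
Eigenvalues: -5, -4.

-5, -4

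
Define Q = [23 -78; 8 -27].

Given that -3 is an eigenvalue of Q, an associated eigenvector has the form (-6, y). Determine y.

-2

We need (Q + 3I)v = 0.
Q + 3I = [[26, -78], [8, -24]].
Row 1: (26)·-6 + (-78)·y = 0
Row 2: (8)·-6 + (-24)·y = 0
Solving gives y = -2.
Check: Q·(-6, -2) = (18, 6) = -3·(-6, -2).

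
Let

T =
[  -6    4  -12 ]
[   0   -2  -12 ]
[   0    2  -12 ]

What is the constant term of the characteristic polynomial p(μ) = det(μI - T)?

p(0) = det(0·I − T) = det(−T) = (−1)^3·det(T).
det(T) = -288, so p(0) = 288.

288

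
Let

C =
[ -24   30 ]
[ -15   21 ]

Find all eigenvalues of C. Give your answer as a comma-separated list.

det(C - λI) = (-24 - λ)(21 - λ) - (30)·(-15) = λ^2 + 3λ - 54.
This factors as (λ + 9)·(λ - 6) = 0.
Eigenvalues: -9, 6.

-9, 6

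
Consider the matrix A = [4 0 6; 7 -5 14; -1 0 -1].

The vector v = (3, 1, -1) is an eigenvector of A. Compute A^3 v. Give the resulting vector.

(24, 8, -8)

First find the eigenvalue: Av = (6, 2, -2) = 2·(3, 1, -1), so λ = 2.
Then A^3 v = λ^3·v = 2^3·(3, 1, -1) = 8·(3, 1, -1) = (24, 8, -8).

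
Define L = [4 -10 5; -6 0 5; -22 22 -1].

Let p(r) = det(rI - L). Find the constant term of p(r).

-60

p(r) = r^3 - 3r^2 - 64r - 60.
The constant term is -60.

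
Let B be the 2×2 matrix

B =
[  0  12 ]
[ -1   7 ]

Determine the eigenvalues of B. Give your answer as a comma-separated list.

det(B - μI) = (0 - μ)(7 - μ) - (12)·(-1) = μ^2 - 7μ + 12.
This factors as (μ - 3)·(μ - 4) = 0.
Eigenvalues: 3, 4.

3, 4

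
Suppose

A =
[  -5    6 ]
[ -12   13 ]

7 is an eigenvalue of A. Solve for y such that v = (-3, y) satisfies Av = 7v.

We need (A - 7I)v = 0.
A - 7I = [[-12, 6], [-12, 6]].
Row 1: (-12)·-3 + (6)·y = 0
Row 2: (-12)·-3 + (6)·y = 0
Solving gives y = -6.
Check: A·(-3, -6) = (-21, -42) = 7·(-3, -6).

-6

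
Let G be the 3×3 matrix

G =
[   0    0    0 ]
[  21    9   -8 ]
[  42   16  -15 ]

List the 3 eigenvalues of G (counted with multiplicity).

-7, 0, 1

Compute the characteristic polynomial p(λ) = det(λI - G).
Expanding the 3×3 determinant: p(λ) = λ^3 + 6λ^2 - 7λ.
Rational-root test: λ = 1 gives p(1) = 0.
Factor out (λ - 1): p(λ) = (λ - 1)·(λ^2 + 7λ).
The quadratic factors as (λ + 7)·λ.
Eigenvalues: -7, 0, 1.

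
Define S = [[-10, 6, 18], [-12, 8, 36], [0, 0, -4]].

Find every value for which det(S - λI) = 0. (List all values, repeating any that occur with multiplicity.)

-4, -4, 2

The characteristic polynomial is p(s) = det(sI - S).
Expanding the 3×3 determinant: p(s) = s^3 + 6s^2 - 32.
Rational-root test: s = -4 gives p(-4) = 0.
Dividing by (s + 4) leaves s^2 + 2s - 8.
The quadratic factors as (s + 4)·(s - 2).
Eigenvalues: -4, -4, 2.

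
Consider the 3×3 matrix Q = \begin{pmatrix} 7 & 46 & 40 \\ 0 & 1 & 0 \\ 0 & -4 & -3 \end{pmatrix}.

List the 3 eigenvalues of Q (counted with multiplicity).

-3, 1, 7

Set up det(tI - Q) = 0.
Cofactor expansion gives p(t) = t^3 - 5t^2 - 17t + 21.
Since p(1) = 0, t = 1 is a root.
Dividing by (t - 1) leaves t^2 - 4t - 21.
The quadratic factors as (t + 3)·(t - 7).
Eigenvalues: -3, 1, 7.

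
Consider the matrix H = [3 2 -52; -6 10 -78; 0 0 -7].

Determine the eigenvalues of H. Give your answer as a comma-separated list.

Set up det(sI - H) = 0.
Expanding along the first row, p(s) = s^3 - 6s^2 - 49s + 294.
Try s = 7: p(7) = 0, so 7 is a root.
Dividing by (s - 7) leaves s^2 + s - 42.
The quadratic factors as (s + 7)·(s - 6).
Eigenvalues: -7, 6, 7.

-7, 6, 7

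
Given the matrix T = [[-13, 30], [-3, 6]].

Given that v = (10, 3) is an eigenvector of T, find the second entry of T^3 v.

First find the eigenvalue: Tv = (-40, -12) = -4·(10, 3), so λ = -4.
Then T^3 v = λ^3·v = (-4)^3·(10, 3) = -64·(10, 3) = (-640, -192).

-192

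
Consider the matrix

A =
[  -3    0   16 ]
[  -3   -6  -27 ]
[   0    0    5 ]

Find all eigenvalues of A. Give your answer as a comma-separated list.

Compute the characteristic polynomial p(s) = det(sI - A).
Cofactor expansion gives p(s) = s^3 + 4s^2 - 27s - 90.
Since p(-3) = 0, s = -3 is a root.
Factor out (s + 3): p(s) = (s + 3)·(s^2 + s - 30).
The quadratic factors as (s + 6)·(s - 5).
Eigenvalues: -6, -3, 5.

-6, -3, 5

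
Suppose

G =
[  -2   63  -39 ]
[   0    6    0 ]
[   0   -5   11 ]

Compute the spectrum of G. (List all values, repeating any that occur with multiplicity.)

Set up det(λI - G) = 0.
Expanding the 3×3 determinant: p(λ) = λ^3 - 15λ^2 + 32λ + 132.
Try λ = -2: p(-2) = 0, so -2 is a root.
Factor out (λ + 2): p(λ) = (λ + 2)·(λ^2 - 17λ + 66).
The quadratic factors as (λ - 6)·(λ - 11).
Eigenvalues: -2, 6, 11.

-2, 6, 11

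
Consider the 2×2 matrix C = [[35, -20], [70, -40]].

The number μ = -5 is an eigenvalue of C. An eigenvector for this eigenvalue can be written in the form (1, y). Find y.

We need (C + 5I)v = 0.
C + 5I = [[40, -20], [70, -35]].
Row 1: (40)·1 + (-20)·y = 0
Row 2: (70)·1 + (-35)·y = 0
Solving gives y = 2.
Check: C·(1, 2) = (-5, -10) = -5·(1, 2).

2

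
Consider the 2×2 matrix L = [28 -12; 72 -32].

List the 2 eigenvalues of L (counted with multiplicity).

-8, 4

det(L - μI) = (28 - μ)(-32 - μ) - (-12)·(72) = μ^2 + 4μ - 32.
This factors as (μ + 8)·(μ - 4) = 0.
Eigenvalues: -8, 4.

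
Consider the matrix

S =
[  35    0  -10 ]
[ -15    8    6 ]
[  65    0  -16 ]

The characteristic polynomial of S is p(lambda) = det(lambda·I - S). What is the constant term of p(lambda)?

-720

p(lambda) = lambda^3 - 27·lambda^2 + 242·lambda - 720.
The constant term is -720.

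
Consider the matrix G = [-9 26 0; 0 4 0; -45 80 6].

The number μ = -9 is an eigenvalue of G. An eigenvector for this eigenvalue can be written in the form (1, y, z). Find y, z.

0, 3

We need (G + 9I)v = 0.
G + 9I = [[0, 26, 0], [0, 13, 0], [-45, 80, 15]].
Row 1: (0)·1 + (26)·y + (0)·z = 0
Row 2: (0)·1 + (13)·y + (0)·z = 0
Row 3: (-45)·1 + (80)·y + (15)·z = 0
Solving gives y = 0, z = 3.
Check: G·(1, 0, 3) = (-9, 0, -27) = -9·(1, 0, 3).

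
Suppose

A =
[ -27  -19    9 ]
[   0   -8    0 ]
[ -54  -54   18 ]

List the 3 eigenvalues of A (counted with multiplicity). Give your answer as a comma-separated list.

-9, -8, 0

Set up det(λI - A) = 0.
Expanding along the first row, p(λ) = λ^3 + 17λ^2 + 72λ.
Try λ = 0: p(0) = 0, so 0 is a root.
Dividing by λ leaves λ^2 + 17λ + 72.
The quadratic factors as (λ + 9)·(λ + 8).
Eigenvalues: -9, -8, 0.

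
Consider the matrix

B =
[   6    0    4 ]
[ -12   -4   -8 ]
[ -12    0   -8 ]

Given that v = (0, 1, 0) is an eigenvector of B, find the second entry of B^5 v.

-1024

First find the eigenvalue: Bv = (0, -4, 0) = -4·(0, 1, 0), so λ = -4.
Then B^5 v = λ^5·v = (-4)^5·(0, 1, 0) = -1024·(0, 1, 0) = (0, -1024, 0).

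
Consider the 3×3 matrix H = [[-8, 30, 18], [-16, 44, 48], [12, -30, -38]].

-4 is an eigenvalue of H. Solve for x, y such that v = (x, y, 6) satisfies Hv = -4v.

We need (H + 4I)v = 0.
H + 4I = [[-4, 30, 18], [-16, 48, 48], [12, -30, -34]].
Row 1: (-4)·x + (30)·y + (18)·6 = 0
Row 2: (-16)·x + (48)·y + (48)·6 = 0
Row 3: (12)·x + (-30)·y + (-34)·6 = 0
Solving gives x = 12, y = -2.
Check: H·(12, -2, 6) = (-48, 8, -24) = -4·(12, -2, 6).

12, -2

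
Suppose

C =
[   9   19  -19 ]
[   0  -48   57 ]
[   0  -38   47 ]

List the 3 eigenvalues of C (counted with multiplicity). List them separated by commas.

-10, 9, 9

The characteristic polynomial is p(r) = det(rI - C).
Cofactor expansion gives p(r) = r^3 - 8r^2 - 99r + 810.
Try r = 9: p(9) = 0, so 9 is a root.
Factor out (r - 9): p(r) = (r - 9)·(r^2 + r - 90).
The quadratic factors as (r + 10)·(r - 9).
Eigenvalues: -10, 9, 9.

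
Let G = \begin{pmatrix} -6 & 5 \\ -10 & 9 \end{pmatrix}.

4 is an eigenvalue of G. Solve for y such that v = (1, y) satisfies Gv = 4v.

We need (G - 4I)v = 0.
G - 4I = [[-10, 5], [-10, 5]].
Row 1: (-10)·1 + (5)·y = 0
Row 2: (-10)·1 + (5)·y = 0
Solving gives y = 2.
Check: G·(1, 2) = (4, 8) = 4·(1, 2).

2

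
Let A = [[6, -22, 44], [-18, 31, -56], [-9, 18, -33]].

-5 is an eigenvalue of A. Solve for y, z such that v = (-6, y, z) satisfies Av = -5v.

We need (A + 5I)v = 0.
A + 5I = [[11, -22, 44], [-18, 36, -56], [-9, 18, -28]].
Row 1: (11)·-6 + (-22)·y + (44)·z = 0
Row 2: (-18)·-6 + (36)·y + (-56)·z = 0
Row 3: (-9)·-6 + (18)·y + (-28)·z = 0
Solving gives y = -3, z = 0.
Check: A·(-6, -3, 0) = (30, 15, 0) = -5·(-6, -3, 0).

-3, 0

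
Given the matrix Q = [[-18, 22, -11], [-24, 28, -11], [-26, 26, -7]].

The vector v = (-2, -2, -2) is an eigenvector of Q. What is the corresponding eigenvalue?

-7

Compute Qv: Q·(-2, -2, -2) = (14, 14, 14).
Since Qv = λv, compare component 1: 14 = λ·-2, so λ = -7.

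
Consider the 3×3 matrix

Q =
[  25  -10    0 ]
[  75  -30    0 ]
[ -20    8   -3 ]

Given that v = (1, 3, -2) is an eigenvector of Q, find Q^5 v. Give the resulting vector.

(-3125, -9375, 6250)

First find the eigenvalue: Qv = (-5, -15, 10) = -5·(1, 3, -2), so λ = -5.
Then Q^5 v = λ^5·v = (-5)^5·(1, 3, -2) = -3125·(1, 3, -2) = (-3125, -9375, 6250).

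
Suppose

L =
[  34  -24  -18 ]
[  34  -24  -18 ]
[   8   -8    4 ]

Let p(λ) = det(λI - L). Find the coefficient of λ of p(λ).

40

p(λ) = λ^3 - 14λ^2 + 40λ.
The coefficient of λ is 40.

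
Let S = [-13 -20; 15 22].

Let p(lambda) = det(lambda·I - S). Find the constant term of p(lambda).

14

p(lambda) = lambda^2 - 9·lambda + 14.
The constant term is 14.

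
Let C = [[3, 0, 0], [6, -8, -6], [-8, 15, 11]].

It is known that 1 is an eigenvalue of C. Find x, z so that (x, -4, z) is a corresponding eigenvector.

We need (C - 1I)v = 0.
C - 1I = [[2, 0, 0], [6, -9, -6], [-8, 15, 10]].
Row 1: (2)·x + (0)·-4 + (0)·z = 0
Row 2: (6)·x + (-9)·-4 + (-6)·z = 0
Row 3: (-8)·x + (15)·-4 + (10)·z = 0
Solving gives x = 0, z = 6.
Check: C·(0, -4, 6) = (0, -4, 6) = 1·(0, -4, 6).

0, 6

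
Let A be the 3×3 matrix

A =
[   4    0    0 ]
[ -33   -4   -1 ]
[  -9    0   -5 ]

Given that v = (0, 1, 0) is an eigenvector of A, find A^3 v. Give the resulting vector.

First find the eigenvalue: Av = (0, -4, 0) = -4·(0, 1, 0), so λ = -4.
Then A^3 v = λ^3·v = (-4)^3·(0, 1, 0) = -64·(0, 1, 0) = (0, -64, 0).

(0, -64, 0)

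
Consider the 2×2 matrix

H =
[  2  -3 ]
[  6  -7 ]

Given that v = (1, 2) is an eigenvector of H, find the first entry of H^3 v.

First find the eigenvalue: Hv = (-4, -8) = -4·(1, 2), so λ = -4.
Then H^3 v = λ^3·v = (-4)^3·(1, 2) = -64·(1, 2) = (-64, -128).

-64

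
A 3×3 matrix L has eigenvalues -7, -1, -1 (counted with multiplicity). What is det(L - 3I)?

-160

If L has eigenvalues -7, -1, -1, then L - 3I has eigenvalues -10, -4, -4.
det(L - 3I) = (-10) · (-4) · (-4) = -160.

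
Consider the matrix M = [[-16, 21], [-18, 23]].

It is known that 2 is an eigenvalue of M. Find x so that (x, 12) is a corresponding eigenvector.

We need (M - 2I)v = 0.
M - 2I = [[-18, 21], [-18, 21]].
Row 1: (-18)·x + (21)·12 = 0
Row 2: (-18)·x + (21)·12 = 0
Solving gives x = 14.
Check: M·(14, 12) = (28, 24) = 2·(14, 12).

14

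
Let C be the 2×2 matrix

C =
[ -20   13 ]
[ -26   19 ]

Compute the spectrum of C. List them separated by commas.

det(C - rI) = (-20 - r)(19 - r) - (13)·(-26) = r^2 + r - 42.
This factors as (r + 7)·(r - 6) = 0.
Eigenvalues: -7, 6.

-7, 6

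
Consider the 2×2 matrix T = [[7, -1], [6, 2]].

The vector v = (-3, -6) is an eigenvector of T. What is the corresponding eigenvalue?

Compute Tv: T·(-3, -6) = (-15, -30).
Since Tv = λv, compare component 1: -15 = λ·-3, so λ = 5.

5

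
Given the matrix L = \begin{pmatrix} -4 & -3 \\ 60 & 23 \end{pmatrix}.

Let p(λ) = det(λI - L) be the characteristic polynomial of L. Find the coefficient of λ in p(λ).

The coefficient of λ of det(λI - L) is −trace(L).
trace(L) = (-4) + (23) = 19, so the coefficient is -19.

-19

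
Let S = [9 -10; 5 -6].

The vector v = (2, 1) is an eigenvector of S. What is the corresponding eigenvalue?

Compute Sv: S·(2, 1) = (8, 4).
Since Sv = λv, compare component 1: 8 = λ·2, so λ = 4.

4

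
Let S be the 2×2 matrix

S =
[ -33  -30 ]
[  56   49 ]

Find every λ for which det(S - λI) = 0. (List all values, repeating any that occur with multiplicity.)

7, 9

det(S - lambda·I) = (-33 - lambda)(49 - lambda) - (-30)·(56) = lambda^2 - 16·lambda + 63.
This factors as (lambda - 7)·(lambda - 9) = 0.
Eigenvalues: 7, 9.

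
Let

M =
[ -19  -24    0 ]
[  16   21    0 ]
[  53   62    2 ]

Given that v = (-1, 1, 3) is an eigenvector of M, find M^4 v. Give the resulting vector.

(-625, 625, 1875)

First find the eigenvalue: Mv = (-5, 5, 15) = 5·(-1, 1, 3), so λ = 5.
Then M^4 v = λ^4·v = 5^4·(-1, 1, 3) = 625·(-1, 1, 3) = (-625, 625, 1875).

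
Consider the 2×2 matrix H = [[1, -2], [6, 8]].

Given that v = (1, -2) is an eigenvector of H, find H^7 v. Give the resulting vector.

First find the eigenvalue: Hv = (5, -10) = 5·(1, -2), so λ = 5.
Then H^7 v = λ^7·v = 5^7·(1, -2) = 78125·(1, -2) = (78125, -156250).

(78125, -156250)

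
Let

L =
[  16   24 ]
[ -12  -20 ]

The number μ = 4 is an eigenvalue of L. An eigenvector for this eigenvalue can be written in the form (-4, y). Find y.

We need (L - 4I)v = 0.
L - 4I = [[12, 24], [-12, -24]].
Row 1: (12)·-4 + (24)·y = 0
Row 2: (-12)·-4 + (-24)·y = 0
Solving gives y = 2.
Check: L·(-4, 2) = (-16, 8) = 4·(-4, 2).

2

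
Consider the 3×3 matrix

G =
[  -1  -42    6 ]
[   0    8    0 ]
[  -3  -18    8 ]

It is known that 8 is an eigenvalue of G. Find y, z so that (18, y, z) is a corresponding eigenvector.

-3, 6

We need (G - 8I)v = 0.
G - 8I = [[-9, -42, 6], [0, 0, 0], [-3, -18, 0]].
Row 1: (-9)·18 + (-42)·y + (6)·z = 0
Row 2: (0)·18 + (0)·y + (0)·z = 0
Row 3: (-3)·18 + (-18)·y + (0)·z = 0
Solving gives y = -3, z = 6.
Check: G·(18, -3, 6) = (144, -24, 48) = 8·(18, -3, 6).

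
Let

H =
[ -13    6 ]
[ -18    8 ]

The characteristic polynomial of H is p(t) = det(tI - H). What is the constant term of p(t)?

p(t) = t^2 + 5t + 4.
The constant term is 4.

4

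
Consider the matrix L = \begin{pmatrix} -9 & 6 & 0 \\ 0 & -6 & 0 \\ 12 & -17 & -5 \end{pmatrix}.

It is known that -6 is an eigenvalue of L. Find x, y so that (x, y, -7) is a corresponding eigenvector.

We need (L + 6I)v = 0.
L + 6I = [[-3, 6, 0], [0, 0, 0], [12, -17, 1]].
Row 1: (-3)·x + (6)·y + (0)·-7 = 0
Row 2: (0)·x + (0)·y + (0)·-7 = 0
Row 3: (12)·x + (-17)·y + (1)·-7 = 0
Solving gives x = 2, y = 1.
Check: L·(2, 1, -7) = (-12, -6, 42) = -6·(2, 1, -7).

2, 1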